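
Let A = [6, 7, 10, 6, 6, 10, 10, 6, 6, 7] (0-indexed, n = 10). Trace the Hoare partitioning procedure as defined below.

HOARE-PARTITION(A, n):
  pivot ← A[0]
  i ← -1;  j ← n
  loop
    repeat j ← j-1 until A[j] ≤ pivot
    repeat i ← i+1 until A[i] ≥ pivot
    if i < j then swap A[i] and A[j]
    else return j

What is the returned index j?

pivot=6
j stops at 8 (6), i stops at 0 (6); swap ⇒ [6, 7, 10, 6, 6, 10, 10, 6, 6, 7]
j stops at 7 (6), i stops at 1 (7); swap ⇒ [6, 6, 10, 6, 6, 10, 10, 7, 6, 7]
j stops at 4 (6), i stops at 2 (10); swap ⇒ [6, 6, 6, 6, 10, 10, 10, 7, 6, 7]
j stops at 3, i stops at 3; i≥j ⇒ return 3. A=[6, 6, 6, 6, 10, 10, 10, 7, 6, 7]

3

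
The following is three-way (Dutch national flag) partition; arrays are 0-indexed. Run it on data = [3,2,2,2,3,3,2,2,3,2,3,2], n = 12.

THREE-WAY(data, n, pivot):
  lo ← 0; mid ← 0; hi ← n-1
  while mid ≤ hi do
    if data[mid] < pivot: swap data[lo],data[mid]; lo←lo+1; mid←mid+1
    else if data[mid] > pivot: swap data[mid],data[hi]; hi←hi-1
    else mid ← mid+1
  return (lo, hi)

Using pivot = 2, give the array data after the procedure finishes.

pivot = 2; lo=0, mid=0, hi=11
data[mid]=3>2: swap data[0],data[11]; hi=10 → [2,2,2,2,3,3,2,2,3,2,3,3]
data[mid]=2=2: mid=1
data[mid]=2=2: mid=2
data[mid]=2=2: mid=3
data[mid]=2=2: mid=4
data[mid]=3>2: swap data[4],data[10]; hi=9 → [2,2,2,2,3,3,2,2,3,2,3,3]
data[mid]=3>2: swap data[4],data[9]; hi=8 → [2,2,2,2,2,3,2,2,3,3,3,3]
data[mid]=2=2: mid=5
data[mid]=3>2: swap data[5],data[8]; hi=7 → [2,2,2,2,2,3,2,2,3,3,3,3]
data[mid]=3>2: swap data[5],data[7]; hi=6 → [2,2,2,2,2,2,2,3,3,3,3,3]
data[mid]=2=2: mid=6
data[mid]=2=2: mid=7
end: lo=0, hi=6; data = [2,2,2,2,2,2,2,3,3,3,3,3]

[2,2,2,2,2,2,2,3,3,3,3,3]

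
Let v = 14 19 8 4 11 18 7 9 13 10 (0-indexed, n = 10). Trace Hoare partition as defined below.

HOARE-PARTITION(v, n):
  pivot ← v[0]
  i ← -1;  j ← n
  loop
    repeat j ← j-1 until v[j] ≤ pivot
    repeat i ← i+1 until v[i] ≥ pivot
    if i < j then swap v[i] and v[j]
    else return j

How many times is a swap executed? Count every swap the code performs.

pivot=14
j stops at 9 (10), i stops at 0 (14); swap ⇒ 10 19 8 4 11 18 7 9 13 14
j stops at 8 (13), i stops at 1 (19); swap ⇒ 10 13 8 4 11 18 7 9 19 14
j stops at 7 (9), i stops at 5 (18); swap ⇒ 10 13 8 4 11 9 7 18 19 14
j stops at 6, i stops at 7; i≥j ⇒ return 6. v=10 13 8 4 11 9 7 18 19 14

3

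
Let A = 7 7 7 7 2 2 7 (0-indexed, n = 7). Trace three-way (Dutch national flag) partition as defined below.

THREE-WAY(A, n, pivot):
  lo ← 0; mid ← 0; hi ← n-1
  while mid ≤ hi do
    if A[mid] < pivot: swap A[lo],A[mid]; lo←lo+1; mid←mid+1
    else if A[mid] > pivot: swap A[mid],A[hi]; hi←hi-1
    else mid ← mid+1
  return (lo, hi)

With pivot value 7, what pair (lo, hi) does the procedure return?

lo=0 mid=0 hi=6
7=7: mid=1
7=7: mid=2
7=7: mid=3
7=7: mid=4
2<7: swap(0,4), lo=1 mid=5 ⇒ 2 7 7 7 7 2 7
2<7: swap(1,5), lo=2 mid=6 ⇒ 2 2 7 7 7 7 7
7=7: mid=7
done. lo=2 hi=6; A=2 2 7 7 7 7 7

(2, 6)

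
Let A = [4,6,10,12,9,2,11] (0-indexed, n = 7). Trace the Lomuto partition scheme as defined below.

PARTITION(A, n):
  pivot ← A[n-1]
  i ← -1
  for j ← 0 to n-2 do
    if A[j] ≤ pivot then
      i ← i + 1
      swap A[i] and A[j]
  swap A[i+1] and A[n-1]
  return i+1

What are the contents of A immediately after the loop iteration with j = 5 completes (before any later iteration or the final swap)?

pivot=11, i=-1
j=0: 4≤11, i=0, swap(0,0) ⇒ [4,6,10,12,9,2,11]
j=1: 6≤11, i=1, swap(1,1) ⇒ [4,6,10,12,9,2,11]
j=2: 10≤11, i=2, swap(2,2) ⇒ [4,6,10,12,9,2,11]
j=3: 12>11, skip
j=4: 9≤11, i=3, swap(3,4) ⇒ [4,6,10,9,12,2,11]
j=5: 2≤11, i=4, swap(4,5) ⇒ [4,6,10,9,2,12,11]
(after j=5) A = [4,6,10,9,2,12,11]

[4,6,10,9,2,12,11]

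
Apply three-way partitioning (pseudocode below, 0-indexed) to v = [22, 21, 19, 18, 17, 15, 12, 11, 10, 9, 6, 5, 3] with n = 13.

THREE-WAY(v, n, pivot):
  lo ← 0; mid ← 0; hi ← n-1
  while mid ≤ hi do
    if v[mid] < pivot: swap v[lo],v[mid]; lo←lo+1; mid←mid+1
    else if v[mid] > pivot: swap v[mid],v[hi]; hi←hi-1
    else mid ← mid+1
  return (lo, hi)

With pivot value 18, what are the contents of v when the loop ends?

[3, 5, 6, 17, 15, 12, 11, 10, 9, 18, 19, 21, 22]

lo=0 mid=0 hi=12
22>18: swap(0,12), hi=11 ⇒ [3, 21, 19, 18, 17, 15, 12, 11, 10, 9, 6, 5, 22]
3<18: swap(0,0), lo=1 mid=1 ⇒ [3, 21, 19, 18, 17, 15, 12, 11, 10, 9, 6, 5, 22]
21>18: swap(1,11), hi=10 ⇒ [3, 5, 19, 18, 17, 15, 12, 11, 10, 9, 6, 21, 22]
5<18: swap(1,1), lo=2 mid=2 ⇒ [3, 5, 19, 18, 17, 15, 12, 11, 10, 9, 6, 21, 22]
19>18: swap(2,10), hi=9 ⇒ [3, 5, 6, 18, 17, 15, 12, 11, 10, 9, 19, 21, 22]
6<18: swap(2,2), lo=3 mid=3 ⇒ [3, 5, 6, 18, 17, 15, 12, 11, 10, 9, 19, 21, 22]
18=18: mid=4
17<18: swap(3,4), lo=4 mid=5 ⇒ [3, 5, 6, 17, 18, 15, 12, 11, 10, 9, 19, 21, 22]
15<18: swap(4,5), lo=5 mid=6 ⇒ [3, 5, 6, 17, 15, 18, 12, 11, 10, 9, 19, 21, 22]
12<18: swap(5,6), lo=6 mid=7 ⇒ [3, 5, 6, 17, 15, 12, 18, 11, 10, 9, 19, 21, 22]
11<18: swap(6,7), lo=7 mid=8 ⇒ [3, 5, 6, 17, 15, 12, 11, 18, 10, 9, 19, 21, 22]
10<18: swap(7,8), lo=8 mid=9 ⇒ [3, 5, 6, 17, 15, 12, 11, 10, 18, 9, 19, 21, 22]
9<18: swap(8,9), lo=9 mid=10 ⇒ [3, 5, 6, 17, 15, 12, 11, 10, 9, 18, 19, 21, 22]
done. lo=9 hi=9; v=[3, 5, 6, 17, 15, 12, 11, 10, 9, 18, 19, 21, 22]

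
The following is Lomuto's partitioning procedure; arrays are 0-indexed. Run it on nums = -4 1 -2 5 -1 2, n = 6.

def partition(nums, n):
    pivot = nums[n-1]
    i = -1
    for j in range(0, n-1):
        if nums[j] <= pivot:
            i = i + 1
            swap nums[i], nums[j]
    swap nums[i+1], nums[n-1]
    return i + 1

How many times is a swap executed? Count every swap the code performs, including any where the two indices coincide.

5

pivot = nums[5] = 2; i = -1
j=0: nums[0]=-4 ≤ 2 → i=0, swap nums[0],nums[0] (no change) → -4 1 -2 5 -1 2
j=1: nums[1]=1 ≤ 2 → i=1, swap nums[1],nums[1] (no change) → -4 1 -2 5 -1 2
j=2: nums[2]=-2 ≤ 2 → i=2, swap nums[2],nums[2] (no change) → -4 1 -2 5 -1 2
j=3: nums[3]=5 > 2 → no swap
j=4: nums[4]=-1 ≤ 2 → i=3, swap nums[3],nums[4] → -4 1 -2 -1 5 2
final swap nums[4],nums[5] → -4 1 -2 -1 2 5; return 4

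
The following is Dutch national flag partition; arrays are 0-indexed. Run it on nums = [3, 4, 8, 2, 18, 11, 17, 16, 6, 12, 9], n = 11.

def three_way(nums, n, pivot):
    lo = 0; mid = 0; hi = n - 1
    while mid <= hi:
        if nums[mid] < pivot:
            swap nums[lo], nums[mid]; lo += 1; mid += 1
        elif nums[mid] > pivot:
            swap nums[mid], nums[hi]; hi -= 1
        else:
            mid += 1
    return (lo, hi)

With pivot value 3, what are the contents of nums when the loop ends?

[2, 3, 8, 18, 11, 17, 16, 6, 12, 9, 4]

pivot = 3; lo=0, mid=0, hi=10
nums[mid]=3=3: mid=1
nums[mid]=4>3: swap nums[1],nums[10]; hi=9 → [3, 9, 8, 2, 18, 11, 17, 16, 6, 12, 4]
nums[mid]=9>3: swap nums[1],nums[9]; hi=8 → [3, 12, 8, 2, 18, 11, 17, 16, 6, 9, 4]
nums[mid]=12>3: swap nums[1],nums[8]; hi=7 → [3, 6, 8, 2, 18, 11, 17, 16, 12, 9, 4]
nums[mid]=6>3: swap nums[1],nums[7]; hi=6 → [3, 16, 8, 2, 18, 11, 17, 6, 12, 9, 4]
nums[mid]=16>3: swap nums[1],nums[6]; hi=5 → [3, 17, 8, 2, 18, 11, 16, 6, 12, 9, 4]
nums[mid]=17>3: swap nums[1],nums[5]; hi=4 → [3, 11, 8, 2, 18, 17, 16, 6, 12, 9, 4]
nums[mid]=11>3: swap nums[1],nums[4]; hi=3 → [3, 18, 8, 2, 11, 17, 16, 6, 12, 9, 4]
nums[mid]=18>3: swap nums[1],nums[3]; hi=2 → [3, 2, 8, 18, 11, 17, 16, 6, 12, 9, 4]
nums[mid]=2<3: swap nums[0],nums[1]; lo=1,mid=2 → [2, 3, 8, 18, 11, 17, 16, 6, 12, 9, 4]
nums[mid]=8>3: swap nums[2],nums[2]; hi=1 → [2, 3, 8, 18, 11, 17, 16, 6, 12, 9, 4]
end: lo=1, hi=1; nums = [2, 3, 8, 18, 11, 17, 16, 6, 12, 9, 4]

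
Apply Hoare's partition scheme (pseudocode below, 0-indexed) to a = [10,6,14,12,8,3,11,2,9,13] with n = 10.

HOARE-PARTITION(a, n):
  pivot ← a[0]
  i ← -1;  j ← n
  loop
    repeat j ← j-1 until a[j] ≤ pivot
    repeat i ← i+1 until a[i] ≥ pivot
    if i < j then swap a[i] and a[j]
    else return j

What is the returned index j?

pivot = a[0] = 10; i = -1, j = 10
j→8 (a[8]=9≤10), i→0 (a[0]=10≥10); i<j, swap → [9,6,14,12,8,3,11,2,10,13]
j→7 (a[7]=2≤10), i→2 (a[2]=14≥10); i<j, swap → [9,6,2,12,8,3,11,14,10,13]
j→5 (a[5]=3≤10), i→3 (a[3]=12≥10); i<j, swap → [9,6,2,3,8,12,11,14,10,13]
j→4, i→5; i≥j, return j=4. a = [9,6,2,3,8,12,11,14,10,13]

4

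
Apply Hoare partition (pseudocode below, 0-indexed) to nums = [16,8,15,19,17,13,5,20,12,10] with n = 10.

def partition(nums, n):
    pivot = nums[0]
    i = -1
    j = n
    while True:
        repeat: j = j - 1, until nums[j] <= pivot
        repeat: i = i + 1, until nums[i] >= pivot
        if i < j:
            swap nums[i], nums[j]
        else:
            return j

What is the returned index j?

5

pivot=16
j stops at 9 (10), i stops at 0 (16); swap ⇒ [10,8,15,19,17,13,5,20,12,16]
j stops at 8 (12), i stops at 3 (19); swap ⇒ [10,8,15,12,17,13,5,20,19,16]
j stops at 6 (5), i stops at 4 (17); swap ⇒ [10,8,15,12,5,13,17,20,19,16]
j stops at 5, i stops at 6; i≥j ⇒ return 5. nums=[10,8,15,12,5,13,17,20,19,16]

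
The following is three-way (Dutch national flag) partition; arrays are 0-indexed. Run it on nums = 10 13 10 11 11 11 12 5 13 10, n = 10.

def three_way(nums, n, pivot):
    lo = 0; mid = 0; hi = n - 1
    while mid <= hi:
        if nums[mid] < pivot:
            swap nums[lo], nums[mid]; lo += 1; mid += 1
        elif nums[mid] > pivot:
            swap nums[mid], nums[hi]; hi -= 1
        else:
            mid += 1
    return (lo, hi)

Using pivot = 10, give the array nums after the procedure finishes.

5 10 10 10 11 12 11 13 11 13

lo=0 mid=0 hi=9
10=10: mid=1
13>10: swap(1,9), hi=8 ⇒ 10 10 10 11 11 11 12 5 13 13
10=10: mid=2
10=10: mid=3
11>10: swap(3,8), hi=7 ⇒ 10 10 10 13 11 11 12 5 11 13
13>10: swap(3,7), hi=6 ⇒ 10 10 10 5 11 11 12 13 11 13
5<10: swap(0,3), lo=1 mid=4 ⇒ 5 10 10 10 11 11 12 13 11 13
11>10: swap(4,6), hi=5 ⇒ 5 10 10 10 12 11 11 13 11 13
12>10: swap(4,5), hi=4 ⇒ 5 10 10 10 11 12 11 13 11 13
11>10: swap(4,4), hi=3 ⇒ 5 10 10 10 11 12 11 13 11 13
done. lo=1 hi=3; nums=5 10 10 10 11 12 11 13 11 13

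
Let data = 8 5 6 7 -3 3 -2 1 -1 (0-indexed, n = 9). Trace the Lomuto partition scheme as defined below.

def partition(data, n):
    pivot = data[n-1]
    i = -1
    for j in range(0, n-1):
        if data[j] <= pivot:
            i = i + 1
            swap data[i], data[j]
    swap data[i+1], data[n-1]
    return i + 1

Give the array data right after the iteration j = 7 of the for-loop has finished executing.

pivot=-1, i=-1
j=0: 8>-1, skip
j=1: 5>-1, skip
j=2: 6>-1, skip
j=3: 7>-1, skip
j=4: -3≤-1, i=0, swap(0,4) ⇒ -3 5 6 7 8 3 -2 1 -1
j=5: 3>-1, skip
j=6: -2≤-1, i=1, swap(1,6) ⇒ -3 -2 6 7 8 3 5 1 -1
j=7: 1>-1, skip
(after j=7) data = -3 -2 6 7 8 3 5 1 -1

-3 -2 6 7 8 3 5 1 -1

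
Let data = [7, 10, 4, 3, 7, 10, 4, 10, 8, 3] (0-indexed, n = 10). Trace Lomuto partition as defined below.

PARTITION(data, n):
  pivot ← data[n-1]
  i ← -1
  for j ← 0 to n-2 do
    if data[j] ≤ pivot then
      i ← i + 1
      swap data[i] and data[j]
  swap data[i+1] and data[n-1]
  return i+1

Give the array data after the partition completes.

[3, 3, 4, 7, 7, 10, 4, 10, 8, 10]

pivot = data[9] = 3; i = -1
j=0: data[0]=7 > 3 → no swap
j=1: data[1]=10 > 3 → no swap
j=2: data[2]=4 > 3 → no swap
j=3: data[3]=3 ≤ 3 → i=0, swap data[0],data[3] → [3, 10, 4, 7, 7, 10, 4, 10, 8, 3]
j=4: data[4]=7 > 3 → no swap
j=5: data[5]=10 > 3 → no swap
j=6: data[6]=4 > 3 → no swap
j=7: data[7]=10 > 3 → no swap
j=8: data[8]=8 > 3 → no swap
final swap data[1],data[9] → [3, 3, 4, 7, 7, 10, 4, 10, 8, 10]; return 1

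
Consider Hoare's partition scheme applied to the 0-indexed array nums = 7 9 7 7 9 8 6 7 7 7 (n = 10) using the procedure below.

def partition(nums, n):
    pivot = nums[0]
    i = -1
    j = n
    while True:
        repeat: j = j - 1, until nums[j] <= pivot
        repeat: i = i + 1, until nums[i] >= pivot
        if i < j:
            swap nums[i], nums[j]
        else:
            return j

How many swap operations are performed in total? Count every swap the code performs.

pivot=7
j stops at 9 (7), i stops at 0 (7); swap ⇒ 7 9 7 7 9 8 6 7 7 7
j stops at 8 (7), i stops at 1 (9); swap ⇒ 7 7 7 7 9 8 6 7 9 7
j stops at 7 (7), i stops at 2 (7); swap ⇒ 7 7 7 7 9 8 6 7 9 7
j stops at 6 (6), i stops at 3 (7); swap ⇒ 7 7 7 6 9 8 7 7 9 7
j stops at 3, i stops at 4; i≥j ⇒ return 3. nums=7 7 7 6 9 8 7 7 9 7

4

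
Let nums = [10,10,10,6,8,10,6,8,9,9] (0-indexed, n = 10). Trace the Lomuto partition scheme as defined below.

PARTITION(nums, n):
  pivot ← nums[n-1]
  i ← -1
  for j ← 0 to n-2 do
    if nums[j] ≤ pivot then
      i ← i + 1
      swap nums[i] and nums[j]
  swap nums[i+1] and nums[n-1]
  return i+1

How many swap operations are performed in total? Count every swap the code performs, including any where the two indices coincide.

6

pivot=9, i=-1
j=0: 10>9, skip
j=1: 10>9, skip
j=2: 10>9, skip
j=3: 6≤9, i=0, swap(0,3) ⇒ [6,10,10,10,8,10,6,8,9,9]
j=4: 8≤9, i=1, swap(1,4) ⇒ [6,8,10,10,10,10,6,8,9,9]
j=5: 10>9, skip
j=6: 6≤9, i=2, swap(2,6) ⇒ [6,8,6,10,10,10,10,8,9,9]
j=7: 8≤9, i=3, swap(3,7) ⇒ [6,8,6,8,10,10,10,10,9,9]
j=8: 9≤9, i=4, swap(4,8) ⇒ [6,8,6,8,9,10,10,10,10,9]
swap(5,9) ⇒ [6,8,6,8,9,9,10,10,10,10]; return 5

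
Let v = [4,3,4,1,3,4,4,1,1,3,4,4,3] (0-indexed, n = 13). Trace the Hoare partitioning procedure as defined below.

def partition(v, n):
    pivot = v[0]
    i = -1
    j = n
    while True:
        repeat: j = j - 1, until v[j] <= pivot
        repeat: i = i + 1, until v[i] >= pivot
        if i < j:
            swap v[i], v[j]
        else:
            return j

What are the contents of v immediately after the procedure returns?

pivot=4
j stops at 12 (3), i stops at 0 (4); swap ⇒ [3,3,4,1,3,4,4,1,1,3,4,4,4]
j stops at 11 (4), i stops at 2 (4); swap ⇒ [3,3,4,1,3,4,4,1,1,3,4,4,4]
j stops at 10 (4), i stops at 5 (4); swap ⇒ [3,3,4,1,3,4,4,1,1,3,4,4,4]
j stops at 9 (3), i stops at 6 (4); swap ⇒ [3,3,4,1,3,4,3,1,1,4,4,4,4]
j stops at 8, i stops at 9; i≥j ⇒ return 8. v=[3,3,4,1,3,4,3,1,1,4,4,4,4]

[3,3,4,1,3,4,3,1,1,4,4,4,4]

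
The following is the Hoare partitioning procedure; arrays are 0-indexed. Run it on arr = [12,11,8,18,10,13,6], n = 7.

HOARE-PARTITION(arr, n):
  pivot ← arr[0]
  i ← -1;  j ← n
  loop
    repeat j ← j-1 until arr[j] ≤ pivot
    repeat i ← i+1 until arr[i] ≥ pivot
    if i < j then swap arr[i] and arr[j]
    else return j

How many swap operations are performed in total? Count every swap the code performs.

2

pivot = arr[0] = 12; i = -1, j = 7
j→6 (arr[6]=6≤12), i→0 (arr[0]=12≥12); i<j, swap → [6,11,8,18,10,13,12]
j→4 (arr[4]=10≤12), i→3 (arr[3]=18≥12); i<j, swap → [6,11,8,10,18,13,12]
j→3, i→4; i≥j, return j=3. arr = [6,11,8,10,18,13,12]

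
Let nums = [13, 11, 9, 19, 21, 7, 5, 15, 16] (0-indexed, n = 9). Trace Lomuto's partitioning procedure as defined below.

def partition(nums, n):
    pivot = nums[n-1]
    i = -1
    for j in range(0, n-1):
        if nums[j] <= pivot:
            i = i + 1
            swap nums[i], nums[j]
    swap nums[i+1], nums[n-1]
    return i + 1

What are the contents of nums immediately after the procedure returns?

[13, 11, 9, 7, 5, 15, 16, 19, 21]

pivot = nums[8] = 16; i = -1
j=0: nums[0]=13 ≤ 16 → i=0, swap nums[0],nums[0] (no change) → [13, 11, 9, 19, 21, 7, 5, 15, 16]
j=1: nums[1]=11 ≤ 16 → i=1, swap nums[1],nums[1] (no change) → [13, 11, 9, 19, 21, 7, 5, 15, 16]
j=2: nums[2]=9 ≤ 16 → i=2, swap nums[2],nums[2] (no change) → [13, 11, 9, 19, 21, 7, 5, 15, 16]
j=3: nums[3]=19 > 16 → no swap
j=4: nums[4]=21 > 16 → no swap
j=5: nums[5]=7 ≤ 16 → i=3, swap nums[3],nums[5] → [13, 11, 9, 7, 21, 19, 5, 15, 16]
j=6: nums[6]=5 ≤ 16 → i=4, swap nums[4],nums[6] → [13, 11, 9, 7, 5, 19, 21, 15, 16]
j=7: nums[7]=15 ≤ 16 → i=5, swap nums[5],nums[7] → [13, 11, 9, 7, 5, 15, 21, 19, 16]
final swap nums[6],nums[8] → [13, 11, 9, 7, 5, 15, 16, 19, 21]; return 6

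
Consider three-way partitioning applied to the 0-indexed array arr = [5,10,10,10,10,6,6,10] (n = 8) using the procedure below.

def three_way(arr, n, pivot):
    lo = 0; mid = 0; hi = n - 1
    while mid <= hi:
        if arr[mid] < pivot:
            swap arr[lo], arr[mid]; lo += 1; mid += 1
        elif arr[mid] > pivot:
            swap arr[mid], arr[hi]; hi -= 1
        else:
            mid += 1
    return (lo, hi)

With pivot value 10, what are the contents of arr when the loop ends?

[5,6,6,10,10,10,10,10]

pivot = 10; lo=0, mid=0, hi=7
arr[mid]=5<10: swap arr[0],arr[0]; lo=1,mid=1 → [5,10,10,10,10,6,6,10]
arr[mid]=10=10: mid=2
arr[mid]=10=10: mid=3
arr[mid]=10=10: mid=4
arr[mid]=10=10: mid=5
arr[mid]=6<10: swap arr[1],arr[5]; lo=2,mid=6 → [5,6,10,10,10,10,6,10]
arr[mid]=6<10: swap arr[2],arr[6]; lo=3,mid=7 → [5,6,6,10,10,10,10,10]
arr[mid]=10=10: mid=8
end: lo=3, hi=7; arr = [5,6,6,10,10,10,10,10]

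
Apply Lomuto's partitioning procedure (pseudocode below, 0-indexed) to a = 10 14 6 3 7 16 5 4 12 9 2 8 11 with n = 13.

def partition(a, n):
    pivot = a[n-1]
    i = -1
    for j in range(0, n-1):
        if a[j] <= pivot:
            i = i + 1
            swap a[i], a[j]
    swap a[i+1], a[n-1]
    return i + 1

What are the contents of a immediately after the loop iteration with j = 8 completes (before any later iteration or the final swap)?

pivot = a[12] = 11; i = -1
j=0: a[0]=10 ≤ 11 → i=0, swap a[0],a[0] (no change) → 10 14 6 3 7 16 5 4 12 9 2 8 11
j=1: a[1]=14 > 11 → no swap
j=2: a[2]=6 ≤ 11 → i=1, swap a[1],a[2] → 10 6 14 3 7 16 5 4 12 9 2 8 11
j=3: a[3]=3 ≤ 11 → i=2, swap a[2],a[3] → 10 6 3 14 7 16 5 4 12 9 2 8 11
j=4: a[4]=7 ≤ 11 → i=3, swap a[3],a[4] → 10 6 3 7 14 16 5 4 12 9 2 8 11
j=5: a[5]=16 > 11 → no swap
j=6: a[6]=5 ≤ 11 → i=4, swap a[4],a[6] → 10 6 3 7 5 16 14 4 12 9 2 8 11
j=7: a[7]=4 ≤ 11 → i=5, swap a[5],a[7] → 10 6 3 7 5 4 14 16 12 9 2 8 11
j=8: a[8]=12 > 11 → no swap
(after j=8) a = 10 6 3 7 5 4 14 16 12 9 2 8 11

10 6 3 7 5 4 14 16 12 9 2 8 11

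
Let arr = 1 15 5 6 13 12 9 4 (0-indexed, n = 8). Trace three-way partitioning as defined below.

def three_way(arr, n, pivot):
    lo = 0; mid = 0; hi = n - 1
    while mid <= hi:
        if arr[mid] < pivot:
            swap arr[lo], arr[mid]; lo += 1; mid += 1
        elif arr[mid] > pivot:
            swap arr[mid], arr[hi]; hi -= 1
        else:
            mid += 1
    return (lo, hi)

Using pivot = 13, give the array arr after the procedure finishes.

1 4 5 6 12 9 13 15

pivot = 13; lo=0, mid=0, hi=7
arr[mid]=1<13: swap arr[0],arr[0]; lo=1,mid=1 → 1 15 5 6 13 12 9 4
arr[mid]=15>13: swap arr[1],arr[7]; hi=6 → 1 4 5 6 13 12 9 15
arr[mid]=4<13: swap arr[1],arr[1]; lo=2,mid=2 → 1 4 5 6 13 12 9 15
arr[mid]=5<13: swap arr[2],arr[2]; lo=3,mid=3 → 1 4 5 6 13 12 9 15
arr[mid]=6<13: swap arr[3],arr[3]; lo=4,mid=4 → 1 4 5 6 13 12 9 15
arr[mid]=13=13: mid=5
arr[mid]=12<13: swap arr[4],arr[5]; lo=5,mid=6 → 1 4 5 6 12 13 9 15
arr[mid]=9<13: swap arr[5],arr[6]; lo=6,mid=7 → 1 4 5 6 12 9 13 15
end: lo=6, hi=6; arr = 1 4 5 6 12 9 13 15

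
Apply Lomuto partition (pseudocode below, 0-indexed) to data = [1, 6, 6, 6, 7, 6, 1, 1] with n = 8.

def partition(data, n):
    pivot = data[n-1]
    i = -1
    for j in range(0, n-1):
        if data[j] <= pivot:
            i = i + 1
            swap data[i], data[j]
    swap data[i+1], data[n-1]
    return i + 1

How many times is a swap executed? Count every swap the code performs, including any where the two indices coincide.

3

pivot=1, i=-1
j=0: 1≤1, i=0, swap(0,0) ⇒ [1, 6, 6, 6, 7, 6, 1, 1]
j=1: 6>1, skip
j=2: 6>1, skip
j=3: 6>1, skip
j=4: 7>1, skip
j=5: 6>1, skip
j=6: 1≤1, i=1, swap(1,6) ⇒ [1, 1, 6, 6, 7, 6, 6, 1]
swap(2,7) ⇒ [1, 1, 1, 6, 7, 6, 6, 6]; return 2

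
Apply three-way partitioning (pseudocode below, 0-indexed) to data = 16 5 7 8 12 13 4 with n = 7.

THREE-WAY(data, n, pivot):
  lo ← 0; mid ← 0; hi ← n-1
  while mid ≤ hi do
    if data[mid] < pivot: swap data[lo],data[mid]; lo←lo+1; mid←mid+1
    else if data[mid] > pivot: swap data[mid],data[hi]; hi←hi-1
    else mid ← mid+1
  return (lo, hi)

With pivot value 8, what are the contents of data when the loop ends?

4 5 7 8 13 12 16

lo=0 mid=0 hi=6
16>8: swap(0,6), hi=5 ⇒ 4 5 7 8 12 13 16
4<8: swap(0,0), lo=1 mid=1 ⇒ 4 5 7 8 12 13 16
5<8: swap(1,1), lo=2 mid=2 ⇒ 4 5 7 8 12 13 16
7<8: swap(2,2), lo=3 mid=3 ⇒ 4 5 7 8 12 13 16
8=8: mid=4
12>8: swap(4,5), hi=4 ⇒ 4 5 7 8 13 12 16
13>8: swap(4,4), hi=3 ⇒ 4 5 7 8 13 12 16
done. lo=3 hi=3; data=4 5 7 8 13 12 16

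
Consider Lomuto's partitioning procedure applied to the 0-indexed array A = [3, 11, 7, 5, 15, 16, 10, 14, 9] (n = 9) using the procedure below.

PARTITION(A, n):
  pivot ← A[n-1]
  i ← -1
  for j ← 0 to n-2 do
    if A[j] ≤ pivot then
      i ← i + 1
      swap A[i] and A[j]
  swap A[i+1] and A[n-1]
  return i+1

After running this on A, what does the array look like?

pivot = A[8] = 9; i = -1
j=0: A[0]=3 ≤ 9 → i=0, swap A[0],A[0] (no change) → [3, 11, 7, 5, 15, 16, 10, 14, 9]
j=1: A[1]=11 > 9 → no swap
j=2: A[2]=7 ≤ 9 → i=1, swap A[1],A[2] → [3, 7, 11, 5, 15, 16, 10, 14, 9]
j=3: A[3]=5 ≤ 9 → i=2, swap A[2],A[3] → [3, 7, 5, 11, 15, 16, 10, 14, 9]
j=4: A[4]=15 > 9 → no swap
j=5: A[5]=16 > 9 → no swap
j=6: A[6]=10 > 9 → no swap
j=7: A[7]=14 > 9 → no swap
final swap A[3],A[8] → [3, 7, 5, 9, 15, 16, 10, 14, 11]; return 3

[3, 7, 5, 9, 15, 16, 10, 14, 11]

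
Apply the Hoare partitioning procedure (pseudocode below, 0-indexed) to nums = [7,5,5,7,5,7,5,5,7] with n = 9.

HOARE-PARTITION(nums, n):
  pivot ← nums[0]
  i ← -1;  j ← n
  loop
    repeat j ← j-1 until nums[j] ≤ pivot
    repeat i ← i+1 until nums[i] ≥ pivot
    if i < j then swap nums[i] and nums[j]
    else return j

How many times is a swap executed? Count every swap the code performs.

3

pivot=7
j stops at 8 (7), i stops at 0 (7); swap ⇒ [7,5,5,7,5,7,5,5,7]
j stops at 7 (5), i stops at 3 (7); swap ⇒ [7,5,5,5,5,7,5,7,7]
j stops at 6 (5), i stops at 5 (7); swap ⇒ [7,5,5,5,5,5,7,7,7]
j stops at 5, i stops at 6; i≥j ⇒ return 5. nums=[7,5,5,5,5,5,7,7,7]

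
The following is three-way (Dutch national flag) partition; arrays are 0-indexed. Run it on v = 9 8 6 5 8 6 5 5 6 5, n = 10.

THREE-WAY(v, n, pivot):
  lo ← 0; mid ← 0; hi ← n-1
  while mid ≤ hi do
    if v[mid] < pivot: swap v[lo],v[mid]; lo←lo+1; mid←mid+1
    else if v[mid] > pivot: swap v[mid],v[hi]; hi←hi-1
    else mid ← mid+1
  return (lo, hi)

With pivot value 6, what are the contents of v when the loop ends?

5 5 5 5 6 6 6 8 8 9

lo=0 mid=0 hi=9
9>6: swap(0,9), hi=8 ⇒ 5 8 6 5 8 6 5 5 6 9
5<6: swap(0,0), lo=1 mid=1 ⇒ 5 8 6 5 8 6 5 5 6 9
8>6: swap(1,8), hi=7 ⇒ 5 6 6 5 8 6 5 5 8 9
6=6: mid=2
6=6: mid=3
5<6: swap(1,3), lo=2 mid=4 ⇒ 5 5 6 6 8 6 5 5 8 9
8>6: swap(4,7), hi=6 ⇒ 5 5 6 6 5 6 5 8 8 9
5<6: swap(2,4), lo=3 mid=5 ⇒ 5 5 5 6 6 6 5 8 8 9
6=6: mid=6
5<6: swap(3,6), lo=4 mid=7 ⇒ 5 5 5 5 6 6 6 8 8 9
done. lo=4 hi=6; v=5 5 5 5 6 6 6 8 8 9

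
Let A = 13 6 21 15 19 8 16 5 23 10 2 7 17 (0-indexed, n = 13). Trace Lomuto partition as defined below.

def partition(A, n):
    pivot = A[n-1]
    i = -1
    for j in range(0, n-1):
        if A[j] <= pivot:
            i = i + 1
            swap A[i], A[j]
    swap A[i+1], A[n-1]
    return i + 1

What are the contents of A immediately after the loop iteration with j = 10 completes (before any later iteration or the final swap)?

pivot = A[12] = 17; i = -1
j=0: A[0]=13 ≤ 17 → i=0, swap A[0],A[0] (no change) → 13 6 21 15 19 8 16 5 23 10 2 7 17
j=1: A[1]=6 ≤ 17 → i=1, swap A[1],A[1] (no change) → 13 6 21 15 19 8 16 5 23 10 2 7 17
j=2: A[2]=21 > 17 → no swap
j=3: A[3]=15 ≤ 17 → i=2, swap A[2],A[3] → 13 6 15 21 19 8 16 5 23 10 2 7 17
j=4: A[4]=19 > 17 → no swap
j=5: A[5]=8 ≤ 17 → i=3, swap A[3],A[5] → 13 6 15 8 19 21 16 5 23 10 2 7 17
j=6: A[6]=16 ≤ 17 → i=4, swap A[4],A[6] → 13 6 15 8 16 21 19 5 23 10 2 7 17
j=7: A[7]=5 ≤ 17 → i=5, swap A[5],A[7] → 13 6 15 8 16 5 19 21 23 10 2 7 17
j=8: A[8]=23 > 17 → no swap
j=9: A[9]=10 ≤ 17 → i=6, swap A[6],A[9] → 13 6 15 8 16 5 10 21 23 19 2 7 17
j=10: A[10]=2 ≤ 17 → i=7, swap A[7],A[10] → 13 6 15 8 16 5 10 2 23 19 21 7 17
(after j=10) A = 13 6 15 8 16 5 10 2 23 19 21 7 17

13 6 15 8 16 5 10 2 23 19 21 7 17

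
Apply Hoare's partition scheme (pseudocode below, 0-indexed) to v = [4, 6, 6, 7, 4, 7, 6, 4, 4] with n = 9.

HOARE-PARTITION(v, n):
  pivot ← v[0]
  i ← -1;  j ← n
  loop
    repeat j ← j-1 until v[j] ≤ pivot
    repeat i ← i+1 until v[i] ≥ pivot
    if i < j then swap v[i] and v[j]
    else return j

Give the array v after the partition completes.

[4, 4, 4, 7, 6, 7, 6, 6, 4]

pivot=4
j stops at 8 (4), i stops at 0 (4); swap ⇒ [4, 6, 6, 7, 4, 7, 6, 4, 4]
j stops at 7 (4), i stops at 1 (6); swap ⇒ [4, 4, 6, 7, 4, 7, 6, 6, 4]
j stops at 4 (4), i stops at 2 (6); swap ⇒ [4, 4, 4, 7, 6, 7, 6, 6, 4]
j stops at 2, i stops at 3; i≥j ⇒ return 2. v=[4, 4, 4, 7, 6, 7, 6, 6, 4]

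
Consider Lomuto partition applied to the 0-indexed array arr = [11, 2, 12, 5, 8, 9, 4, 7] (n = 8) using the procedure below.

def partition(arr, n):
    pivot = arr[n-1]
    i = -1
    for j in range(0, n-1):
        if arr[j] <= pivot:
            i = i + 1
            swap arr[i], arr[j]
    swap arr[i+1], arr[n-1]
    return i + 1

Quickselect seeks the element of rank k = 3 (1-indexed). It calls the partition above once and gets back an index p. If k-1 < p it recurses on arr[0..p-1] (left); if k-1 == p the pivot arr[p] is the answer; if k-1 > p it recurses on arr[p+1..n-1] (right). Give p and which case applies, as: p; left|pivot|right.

3; left

pivot=7, i=-1
j=0: 11>7, skip
j=1: 2≤7, i=0, swap(0,1) ⇒ [2, 11, 12, 5, 8, 9, 4, 7]
j=2: 12>7, skip
j=3: 5≤7, i=1, swap(1,3) ⇒ [2, 5, 12, 11, 8, 9, 4, 7]
j=4: 8>7, skip
j=5: 9>7, skip
j=6: 4≤7, i=2, swap(2,6) ⇒ [2, 5, 4, 11, 8, 9, 12, 7]
swap(3,7) ⇒ [2, 5, 4, 7, 8, 9, 12, 11]; return 3
p = 3; k-1 = 2 < 3 ⇒ left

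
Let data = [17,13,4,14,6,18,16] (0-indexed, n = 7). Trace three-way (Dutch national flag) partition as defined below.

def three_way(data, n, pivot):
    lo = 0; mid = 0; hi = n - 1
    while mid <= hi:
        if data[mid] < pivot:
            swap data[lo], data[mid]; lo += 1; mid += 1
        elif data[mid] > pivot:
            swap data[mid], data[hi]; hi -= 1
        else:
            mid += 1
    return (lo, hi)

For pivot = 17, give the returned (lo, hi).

lo=0 mid=0 hi=6
17=17: mid=1
13<17: swap(0,1), lo=1 mid=2 ⇒ [13,17,4,14,6,18,16]
4<17: swap(1,2), lo=2 mid=3 ⇒ [13,4,17,14,6,18,16]
14<17: swap(2,3), lo=3 mid=4 ⇒ [13,4,14,17,6,18,16]
6<17: swap(3,4), lo=4 mid=5 ⇒ [13,4,14,6,17,18,16]
18>17: swap(5,6), hi=5 ⇒ [13,4,14,6,17,16,18]
16<17: swap(4,5), lo=5 mid=6 ⇒ [13,4,14,6,16,17,18]
done. lo=5 hi=5; data=[13,4,14,6,16,17,18]

(5, 5)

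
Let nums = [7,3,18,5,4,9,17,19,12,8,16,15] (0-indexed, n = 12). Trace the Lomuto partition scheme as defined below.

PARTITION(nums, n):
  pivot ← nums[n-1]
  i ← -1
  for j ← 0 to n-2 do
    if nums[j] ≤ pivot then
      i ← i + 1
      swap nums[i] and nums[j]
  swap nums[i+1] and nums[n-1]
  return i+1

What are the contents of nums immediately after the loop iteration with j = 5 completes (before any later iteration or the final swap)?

[7,3,5,4,9,18,17,19,12,8,16,15]

pivot = nums[11] = 15; i = -1
j=0: nums[0]=7 ≤ 15 → i=0, swap nums[0],nums[0] (no change) → [7,3,18,5,4,9,17,19,12,8,16,15]
j=1: nums[1]=3 ≤ 15 → i=1, swap nums[1],nums[1] (no change) → [7,3,18,5,4,9,17,19,12,8,16,15]
j=2: nums[2]=18 > 15 → no swap
j=3: nums[3]=5 ≤ 15 → i=2, swap nums[2],nums[3] → [7,3,5,18,4,9,17,19,12,8,16,15]
j=4: nums[4]=4 ≤ 15 → i=3, swap nums[3],nums[4] → [7,3,5,4,18,9,17,19,12,8,16,15]
j=5: nums[5]=9 ≤ 15 → i=4, swap nums[4],nums[5] → [7,3,5,4,9,18,17,19,12,8,16,15]
(after j=5) nums = [7,3,5,4,9,18,17,19,12,8,16,15]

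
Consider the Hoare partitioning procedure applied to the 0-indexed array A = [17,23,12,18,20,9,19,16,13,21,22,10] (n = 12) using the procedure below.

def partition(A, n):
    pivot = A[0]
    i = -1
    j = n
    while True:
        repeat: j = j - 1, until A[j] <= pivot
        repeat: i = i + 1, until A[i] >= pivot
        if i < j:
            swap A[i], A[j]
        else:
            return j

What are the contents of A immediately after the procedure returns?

pivot=17
j stops at 11 (10), i stops at 0 (17); swap ⇒ [10,23,12,18,20,9,19,16,13,21,22,17]
j stops at 8 (13), i stops at 1 (23); swap ⇒ [10,13,12,18,20,9,19,16,23,21,22,17]
j stops at 7 (16), i stops at 3 (18); swap ⇒ [10,13,12,16,20,9,19,18,23,21,22,17]
j stops at 5 (9), i stops at 4 (20); swap ⇒ [10,13,12,16,9,20,19,18,23,21,22,17]
j stops at 4, i stops at 5; i≥j ⇒ return 4. A=[10,13,12,16,9,20,19,18,23,21,22,17]

[10,13,12,16,9,20,19,18,23,21,22,17]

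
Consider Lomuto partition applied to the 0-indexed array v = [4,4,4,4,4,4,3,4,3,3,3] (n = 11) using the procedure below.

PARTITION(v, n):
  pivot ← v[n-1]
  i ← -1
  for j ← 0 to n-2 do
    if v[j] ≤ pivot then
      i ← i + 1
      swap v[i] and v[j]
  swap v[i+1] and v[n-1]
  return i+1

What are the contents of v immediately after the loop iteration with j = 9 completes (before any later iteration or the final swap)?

[3,3,3,4,4,4,4,4,4,4,3]

pivot = v[10] = 3; i = -1
j=0: v[0]=4 > 3 → no swap
j=1: v[1]=4 > 3 → no swap
j=2: v[2]=4 > 3 → no swap
j=3: v[3]=4 > 3 → no swap
j=4: v[4]=4 > 3 → no swap
j=5: v[5]=4 > 3 → no swap
j=6: v[6]=3 ≤ 3 → i=0, swap v[0],v[6] → [3,4,4,4,4,4,4,4,3,3,3]
j=7: v[7]=4 > 3 → no swap
j=8: v[8]=3 ≤ 3 → i=1, swap v[1],v[8] → [3,3,4,4,4,4,4,4,4,3,3]
j=9: v[9]=3 ≤ 3 → i=2, swap v[2],v[9] → [3,3,3,4,4,4,4,4,4,4,3]
(after j=9) v = [3,3,3,4,4,4,4,4,4,4,3]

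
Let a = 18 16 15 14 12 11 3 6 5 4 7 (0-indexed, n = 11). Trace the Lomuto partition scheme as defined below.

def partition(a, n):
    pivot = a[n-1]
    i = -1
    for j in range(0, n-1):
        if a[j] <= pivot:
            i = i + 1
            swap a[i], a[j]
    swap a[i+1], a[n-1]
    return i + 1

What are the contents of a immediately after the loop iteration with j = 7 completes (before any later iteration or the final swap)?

3 6 15 14 12 11 18 16 5 4 7

pivot = a[10] = 7; i = -1
j=0: a[0]=18 > 7 → no swap
j=1: a[1]=16 > 7 → no swap
j=2: a[2]=15 > 7 → no swap
j=3: a[3]=14 > 7 → no swap
j=4: a[4]=12 > 7 → no swap
j=5: a[5]=11 > 7 → no swap
j=6: a[6]=3 ≤ 7 → i=0, swap a[0],a[6] → 3 16 15 14 12 11 18 6 5 4 7
j=7: a[7]=6 ≤ 7 → i=1, swap a[1],a[7] → 3 6 15 14 12 11 18 16 5 4 7
(after j=7) a = 3 6 15 14 12 11 18 16 5 4 7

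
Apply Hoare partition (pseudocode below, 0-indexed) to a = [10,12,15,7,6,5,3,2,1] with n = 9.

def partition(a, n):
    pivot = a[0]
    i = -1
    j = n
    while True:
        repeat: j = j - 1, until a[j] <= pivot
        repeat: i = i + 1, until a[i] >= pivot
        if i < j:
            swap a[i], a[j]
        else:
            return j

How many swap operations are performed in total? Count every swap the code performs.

3

pivot = a[0] = 10; i = -1, j = 9
j→8 (a[8]=1≤10), i→0 (a[0]=10≥10); i<j, swap → [1,12,15,7,6,5,3,2,10]
j→7 (a[7]=2≤10), i→1 (a[1]=12≥10); i<j, swap → [1,2,15,7,6,5,3,12,10]
j→6 (a[6]=3≤10), i→2 (a[2]=15≥10); i<j, swap → [1,2,3,7,6,5,15,12,10]
j→5, i→6; i≥j, return j=5. a = [1,2,3,7,6,5,15,12,10]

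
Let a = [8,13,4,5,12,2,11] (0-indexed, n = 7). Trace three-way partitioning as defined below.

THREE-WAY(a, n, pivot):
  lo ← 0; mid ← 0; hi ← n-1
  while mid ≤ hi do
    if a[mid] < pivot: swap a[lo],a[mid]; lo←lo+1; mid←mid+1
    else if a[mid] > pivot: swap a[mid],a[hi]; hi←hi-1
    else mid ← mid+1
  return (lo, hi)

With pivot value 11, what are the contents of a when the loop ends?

[8,4,5,2,11,12,13]

lo=0 mid=0 hi=6
8<11: swap(0,0), lo=1 mid=1 ⇒ [8,13,4,5,12,2,11]
13>11: swap(1,6), hi=5 ⇒ [8,11,4,5,12,2,13]
11=11: mid=2
4<11: swap(1,2), lo=2 mid=3 ⇒ [8,4,11,5,12,2,13]
5<11: swap(2,3), lo=3 mid=4 ⇒ [8,4,5,11,12,2,13]
12>11: swap(4,5), hi=4 ⇒ [8,4,5,11,2,12,13]
2<11: swap(3,4), lo=4 mid=5 ⇒ [8,4,5,2,11,12,13]
done. lo=4 hi=4; a=[8,4,5,2,11,12,13]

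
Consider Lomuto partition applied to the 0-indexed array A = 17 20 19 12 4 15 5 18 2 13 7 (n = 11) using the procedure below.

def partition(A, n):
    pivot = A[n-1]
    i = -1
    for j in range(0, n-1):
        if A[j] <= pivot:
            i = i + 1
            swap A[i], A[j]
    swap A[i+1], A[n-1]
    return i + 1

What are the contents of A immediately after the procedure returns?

pivot=7, i=-1
j=0: 17>7, skip
j=1: 20>7, skip
j=2: 19>7, skip
j=3: 12>7, skip
j=4: 4≤7, i=0, swap(0,4) ⇒ 4 20 19 12 17 15 5 18 2 13 7
j=5: 15>7, skip
j=6: 5≤7, i=1, swap(1,6) ⇒ 4 5 19 12 17 15 20 18 2 13 7
j=7: 18>7, skip
j=8: 2≤7, i=2, swap(2,8) ⇒ 4 5 2 12 17 15 20 18 19 13 7
j=9: 13>7, skip
swap(3,10) ⇒ 4 5 2 7 17 15 20 18 19 13 12; return 3

4 5 2 7 17 15 20 18 19 13 12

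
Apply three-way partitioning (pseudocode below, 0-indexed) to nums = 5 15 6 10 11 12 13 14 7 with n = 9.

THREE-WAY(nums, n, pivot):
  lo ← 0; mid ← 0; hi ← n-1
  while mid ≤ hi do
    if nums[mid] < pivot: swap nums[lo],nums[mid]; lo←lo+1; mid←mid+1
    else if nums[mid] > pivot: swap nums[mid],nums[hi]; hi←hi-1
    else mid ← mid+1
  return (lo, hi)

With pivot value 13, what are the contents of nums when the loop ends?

5 7 6 10 11 12 13 14 15

pivot = 13; lo=0, mid=0, hi=8
nums[mid]=5<13: swap nums[0],nums[0]; lo=1,mid=1 → 5 15 6 10 11 12 13 14 7
nums[mid]=15>13: swap nums[1],nums[8]; hi=7 → 5 7 6 10 11 12 13 14 15
nums[mid]=7<13: swap nums[1],nums[1]; lo=2,mid=2 → 5 7 6 10 11 12 13 14 15
nums[mid]=6<13: swap nums[2],nums[2]; lo=3,mid=3 → 5 7 6 10 11 12 13 14 15
nums[mid]=10<13: swap nums[3],nums[3]; lo=4,mid=4 → 5 7 6 10 11 12 13 14 15
nums[mid]=11<13: swap nums[4],nums[4]; lo=5,mid=5 → 5 7 6 10 11 12 13 14 15
nums[mid]=12<13: swap nums[5],nums[5]; lo=6,mid=6 → 5 7 6 10 11 12 13 14 15
nums[mid]=13=13: mid=7
nums[mid]=14>13: swap nums[7],nums[7]; hi=6 → 5 7 6 10 11 12 13 14 15
end: lo=6, hi=6; nums = 5 7 6 10 11 12 13 14 15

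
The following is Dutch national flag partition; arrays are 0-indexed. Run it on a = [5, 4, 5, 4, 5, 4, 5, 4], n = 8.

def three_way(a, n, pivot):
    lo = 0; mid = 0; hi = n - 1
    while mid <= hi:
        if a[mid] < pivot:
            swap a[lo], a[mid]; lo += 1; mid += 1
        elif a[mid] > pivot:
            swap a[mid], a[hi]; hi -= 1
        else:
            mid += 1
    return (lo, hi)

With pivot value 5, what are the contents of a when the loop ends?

lo=0 mid=0 hi=7
5=5: mid=1
4<5: swap(0,1), lo=1 mid=2 ⇒ [4, 5, 5, 4, 5, 4, 5, 4]
5=5: mid=3
4<5: swap(1,3), lo=2 mid=4 ⇒ [4, 4, 5, 5, 5, 4, 5, 4]
5=5: mid=5
4<5: swap(2,5), lo=3 mid=6 ⇒ [4, 4, 4, 5, 5, 5, 5, 4]
5=5: mid=7
4<5: swap(3,7), lo=4 mid=8 ⇒ [4, 4, 4, 4, 5, 5, 5, 5]
done. lo=4 hi=7; a=[4, 4, 4, 4, 5, 5, 5, 5]

[4, 4, 4, 4, 5, 5, 5, 5]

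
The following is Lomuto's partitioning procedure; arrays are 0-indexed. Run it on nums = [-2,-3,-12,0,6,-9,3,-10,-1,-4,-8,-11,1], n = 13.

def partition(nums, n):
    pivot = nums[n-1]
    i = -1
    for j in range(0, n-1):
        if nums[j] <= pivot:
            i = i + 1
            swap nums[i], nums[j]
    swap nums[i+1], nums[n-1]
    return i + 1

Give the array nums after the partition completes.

pivot=1, i=-1
j=0: -2≤1, i=0, swap(0,0) ⇒ [-2,-3,-12,0,6,-9,3,-10,-1,-4,-8,-11,1]
j=1: -3≤1, i=1, swap(1,1) ⇒ [-2,-3,-12,0,6,-9,3,-10,-1,-4,-8,-11,1]
j=2: -12≤1, i=2, swap(2,2) ⇒ [-2,-3,-12,0,6,-9,3,-10,-1,-4,-8,-11,1]
j=3: 0≤1, i=3, swap(3,3) ⇒ [-2,-3,-12,0,6,-9,3,-10,-1,-4,-8,-11,1]
j=4: 6>1, skip
j=5: -9≤1, i=4, swap(4,5) ⇒ [-2,-3,-12,0,-9,6,3,-10,-1,-4,-8,-11,1]
j=6: 3>1, skip
j=7: -10≤1, i=5, swap(5,7) ⇒ [-2,-3,-12,0,-9,-10,3,6,-1,-4,-8,-11,1]
j=8: -1≤1, i=6, swap(6,8) ⇒ [-2,-3,-12,0,-9,-10,-1,6,3,-4,-8,-11,1]
j=9: -4≤1, i=7, swap(7,9) ⇒ [-2,-3,-12,0,-9,-10,-1,-4,3,6,-8,-11,1]
j=10: -8≤1, i=8, swap(8,10) ⇒ [-2,-3,-12,0,-9,-10,-1,-4,-8,6,3,-11,1]
j=11: -11≤1, i=9, swap(9,11) ⇒ [-2,-3,-12,0,-9,-10,-1,-4,-8,-11,3,6,1]
swap(10,12) ⇒ [-2,-3,-12,0,-9,-10,-1,-4,-8,-11,1,6,3]; return 10

[-2,-3,-12,0,-9,-10,-1,-4,-8,-11,1,6,3]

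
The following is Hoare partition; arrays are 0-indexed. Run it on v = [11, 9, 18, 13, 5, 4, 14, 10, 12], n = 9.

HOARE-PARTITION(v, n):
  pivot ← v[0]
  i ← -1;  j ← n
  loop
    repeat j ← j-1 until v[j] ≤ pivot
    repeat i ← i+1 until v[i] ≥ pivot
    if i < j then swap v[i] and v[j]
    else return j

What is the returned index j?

3

pivot = v[0] = 11; i = -1, j = 9
j→7 (v[7]=10≤11), i→0 (v[0]=11≥11); i<j, swap → [10, 9, 18, 13, 5, 4, 14, 11, 12]
j→5 (v[5]=4≤11), i→2 (v[2]=18≥11); i<j, swap → [10, 9, 4, 13, 5, 18, 14, 11, 12]
j→4 (v[4]=5≤11), i→3 (v[3]=13≥11); i<j, swap → [10, 9, 4, 5, 13, 18, 14, 11, 12]
j→3, i→4; i≥j, return j=3. v = [10, 9, 4, 5, 13, 18, 14, 11, 12]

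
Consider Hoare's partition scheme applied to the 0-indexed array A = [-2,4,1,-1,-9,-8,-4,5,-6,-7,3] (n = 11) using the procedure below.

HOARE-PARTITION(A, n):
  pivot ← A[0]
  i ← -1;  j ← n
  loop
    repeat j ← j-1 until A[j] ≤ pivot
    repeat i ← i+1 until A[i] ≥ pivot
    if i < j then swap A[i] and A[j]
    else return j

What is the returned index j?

pivot = A[0] = -2; i = -1, j = 11
j→9 (A[9]=-7≤-2), i→0 (A[0]=-2≥-2); i<j, swap → [-7,4,1,-1,-9,-8,-4,5,-6,-2,3]
j→8 (A[8]=-6≤-2), i→1 (A[1]=4≥-2); i<j, swap → [-7,-6,1,-1,-9,-8,-4,5,4,-2,3]
j→6 (A[6]=-4≤-2), i→2 (A[2]=1≥-2); i<j, swap → [-7,-6,-4,-1,-9,-8,1,5,4,-2,3]
j→5 (A[5]=-8≤-2), i→3 (A[3]=-1≥-2); i<j, swap → [-7,-6,-4,-8,-9,-1,1,5,4,-2,3]
j→4, i→5; i≥j, return j=4. A = [-7,-6,-4,-8,-9,-1,1,5,4,-2,3]

4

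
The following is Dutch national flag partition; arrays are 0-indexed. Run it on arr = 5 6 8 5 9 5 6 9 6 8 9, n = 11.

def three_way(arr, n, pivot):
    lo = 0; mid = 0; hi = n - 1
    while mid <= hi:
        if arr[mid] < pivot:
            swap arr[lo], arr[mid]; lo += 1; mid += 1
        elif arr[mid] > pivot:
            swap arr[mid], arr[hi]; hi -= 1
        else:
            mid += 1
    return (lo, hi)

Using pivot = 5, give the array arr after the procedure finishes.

5 5 5 9 8 6 9 6 8 9 6

lo=0 mid=0 hi=10
5=5: mid=1
6>5: swap(1,10), hi=9 ⇒ 5 9 8 5 9 5 6 9 6 8 6
9>5: swap(1,9), hi=8 ⇒ 5 8 8 5 9 5 6 9 6 9 6
8>5: swap(1,8), hi=7 ⇒ 5 6 8 5 9 5 6 9 8 9 6
6>5: swap(1,7), hi=6 ⇒ 5 9 8 5 9 5 6 6 8 9 6
9>5: swap(1,6), hi=5 ⇒ 5 6 8 5 9 5 9 6 8 9 6
6>5: swap(1,5), hi=4 ⇒ 5 5 8 5 9 6 9 6 8 9 6
5=5: mid=2
8>5: swap(2,4), hi=3 ⇒ 5 5 9 5 8 6 9 6 8 9 6
9>5: swap(2,3), hi=2 ⇒ 5 5 5 9 8 6 9 6 8 9 6
5=5: mid=3
done. lo=0 hi=2; arr=5 5 5 9 8 6 9 6 8 9 6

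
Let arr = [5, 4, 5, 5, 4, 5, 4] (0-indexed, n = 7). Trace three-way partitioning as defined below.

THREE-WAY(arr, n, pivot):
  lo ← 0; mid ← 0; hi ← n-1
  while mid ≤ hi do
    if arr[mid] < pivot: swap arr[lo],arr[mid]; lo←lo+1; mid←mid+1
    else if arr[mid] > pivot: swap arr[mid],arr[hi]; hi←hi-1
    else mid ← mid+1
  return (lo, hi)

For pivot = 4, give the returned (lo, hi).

lo=0 mid=0 hi=6
5>4: swap(0,6), hi=5 ⇒ [4, 4, 5, 5, 4, 5, 5]
4=4: mid=1
4=4: mid=2
5>4: swap(2,5), hi=4 ⇒ [4, 4, 5, 5, 4, 5, 5]
5>4: swap(2,4), hi=3 ⇒ [4, 4, 4, 5, 5, 5, 5]
4=4: mid=3
5>4: swap(3,3), hi=2 ⇒ [4, 4, 4, 5, 5, 5, 5]
done. lo=0 hi=2; arr=[4, 4, 4, 5, 5, 5, 5]

(0, 2)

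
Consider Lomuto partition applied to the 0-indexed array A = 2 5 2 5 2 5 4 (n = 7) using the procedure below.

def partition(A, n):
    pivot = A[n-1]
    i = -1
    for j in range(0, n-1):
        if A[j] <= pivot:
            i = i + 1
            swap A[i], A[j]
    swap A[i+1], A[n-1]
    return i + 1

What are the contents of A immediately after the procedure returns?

2 2 2 4 5 5 5

pivot=4, i=-1
j=0: 2≤4, i=0, swap(0,0) ⇒ 2 5 2 5 2 5 4
j=1: 5>4, skip
j=2: 2≤4, i=1, swap(1,2) ⇒ 2 2 5 5 2 5 4
j=3: 5>4, skip
j=4: 2≤4, i=2, swap(2,4) ⇒ 2 2 2 5 5 5 4
j=5: 5>4, skip
swap(3,6) ⇒ 2 2 2 4 5 5 5; return 3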